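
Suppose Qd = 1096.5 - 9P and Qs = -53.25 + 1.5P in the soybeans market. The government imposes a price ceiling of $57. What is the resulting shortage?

Shortage = 551.25

Equilibrium price would be P* = 109.5, so the ceiling at 57 binds.
At P = 57: Qd = 1096.5 − 9(57) = 583.5, Qs = -53.25 + 1.5(57) = 32.25.
Shortage = 583.5 − 32.25 = 551.25.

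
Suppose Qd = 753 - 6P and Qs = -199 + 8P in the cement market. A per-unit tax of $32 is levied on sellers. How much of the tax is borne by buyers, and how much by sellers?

Pre-tax equilibrium: P* = 68, Q* = 345.
Tax on sellers shifts supply to Qs = -199 + 8(P − 32) = -455 + 8P.
753 - 6P = -455 + 8P gives buyer price Pb = 604/7; sellers receive Ps = 604/7 − 32 = 380/7.
New quantity: Q = 753 − 6(604/7) = 1647/7.
Buyer burden = 604/7 − 68 = 128/7; seller burden = 68 − 380/7 = 96/7.

Buyers bear 128/7, sellers bear 96/7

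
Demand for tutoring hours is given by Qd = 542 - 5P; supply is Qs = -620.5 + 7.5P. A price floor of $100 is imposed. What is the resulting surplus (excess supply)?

Equilibrium price would be P* = 93, so the floor at 100 binds.
At P = 100: Qd = 42, Qs = 129.5.
Surplus = 129.5 − 42 = 87.5.

Surplus = 87.5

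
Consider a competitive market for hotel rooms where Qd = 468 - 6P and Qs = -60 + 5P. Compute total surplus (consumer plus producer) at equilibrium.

Total surplus = 5940

Equilibrium: 468 - 6P = -60 + 5P gives P* = 48, Q* = 180.
Demand choke price: P = 78; supply starts at P = 12.
CS = ½(78 − 48)(180) = 2700; PS = ½(48 − 12)(180) = 3240.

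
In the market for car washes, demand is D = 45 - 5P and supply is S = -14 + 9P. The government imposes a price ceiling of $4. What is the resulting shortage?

Shortage = 3

Equilibrium price would be P* = 59/14, so the ceiling at 4 binds.
At P = 4: D = 45 − 5(4) = 25, S = -14 + 9(4) = 22.
Shortage = 25 − 22 = 3.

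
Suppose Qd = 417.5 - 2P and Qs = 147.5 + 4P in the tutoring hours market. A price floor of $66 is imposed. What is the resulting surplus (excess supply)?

Equilibrium price would be P* = 45, so the floor at 66 binds.
At P = 66: Qd = 285.5, Qs = 411.5.
Surplus = 411.5 − 285.5 = 126.

Surplus = 126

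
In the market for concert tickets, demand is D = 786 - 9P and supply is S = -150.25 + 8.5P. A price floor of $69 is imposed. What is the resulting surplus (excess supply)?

Equilibrium price would be P* = 53.5, so the floor at 69 binds.
At P = 69: D = 165, S = 436.25.
Surplus = 436.25 − 165 = 271.25.

Surplus = 271.25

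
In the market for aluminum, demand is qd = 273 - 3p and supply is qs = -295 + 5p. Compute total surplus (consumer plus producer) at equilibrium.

Total surplus = 960

Equilibrium: 273 - 3p = -295 + 5p gives p* = 71, q* = 60.
Demand choke price: p = 91; supply starts at p = 59.
CS = ½(91 − 71)(60) = 600; PS = ½(71 − 59)(60) = 360.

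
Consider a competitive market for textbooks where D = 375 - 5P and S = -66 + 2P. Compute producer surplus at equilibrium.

Producer surplus = 900

Equilibrium: 375 - 5P = -66 + 2P gives P* = 63, Q* = 60.
Supply starts at P = 33 (where S = 0).
PS = ½(63 − 33)(60) = 900.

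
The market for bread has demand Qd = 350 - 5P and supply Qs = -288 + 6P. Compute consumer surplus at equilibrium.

Consumer surplus = 360

Equilibrium: 350 - 5P = -288 + 6P gives P* = 58, Q* = 60.
Demand choke price (Qd = 0): P = 70.
CS = ½(70 − 58)(60) = 360.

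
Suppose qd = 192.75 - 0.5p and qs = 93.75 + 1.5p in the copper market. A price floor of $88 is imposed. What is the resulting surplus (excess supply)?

Equilibrium price would be p* = 49.5, so the floor at 88 binds.
At p = 88: qd = 148.75, qs = 225.75.
Surplus = 225.75 − 148.75 = 77.

Surplus = 77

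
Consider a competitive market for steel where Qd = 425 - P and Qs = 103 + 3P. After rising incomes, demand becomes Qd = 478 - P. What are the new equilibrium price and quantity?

Original equilibrium: P* = 80.5, Q* = 344.5.
New equilibrium: 478 - P = 103 + 3P, so 375 = 4P and P' = 93.75; Q' = 478 − 1(93.75) = 384.25.

P' = 93.75, Q' = 384.25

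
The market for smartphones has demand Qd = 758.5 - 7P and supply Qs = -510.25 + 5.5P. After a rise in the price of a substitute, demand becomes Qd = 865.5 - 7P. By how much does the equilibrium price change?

Original equilibrium: P* = 101.5, Q* = 48.
New equilibrium: 865.5 - 7P = -510.25 + 5.5P, so 1375.75 = 12.5P and P' = 110.06; Q' = 865.5 − 7(110.06) = 95.08.
Change in price: 110.06 − 101.5 = 8.56.

ΔP = 8.56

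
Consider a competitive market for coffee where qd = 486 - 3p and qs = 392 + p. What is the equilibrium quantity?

Set qd = qs: 486 - 3p = 392 + p.
94 = 4p, so p* = 23.5.
q* = 486 − 3(23.5) = 415.5.

q* = 415.5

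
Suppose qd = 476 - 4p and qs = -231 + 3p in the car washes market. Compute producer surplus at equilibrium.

Equilibrium: 476 - 4p = -231 + 3p gives p* = 101, q* = 72.
Supply starts at p = 77 (where qs = 0).
PS = ½(101 − 77)(72) = 864.

Producer surplus = 864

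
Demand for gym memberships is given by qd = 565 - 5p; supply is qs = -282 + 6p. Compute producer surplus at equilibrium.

Equilibrium: 565 - 5p = -282 + 6p gives p* = 77, q* = 180.
Supply starts at p = 47 (where qs = 0).
PS = ½(77 − 47)(180) = 2700.

Producer surplus = 2700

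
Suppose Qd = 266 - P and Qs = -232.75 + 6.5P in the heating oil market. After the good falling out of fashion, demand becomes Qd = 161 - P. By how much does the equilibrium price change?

ΔP = -14

Original equilibrium: P* = 66.5, Q* = 199.5.
New equilibrium: 161 - P = -232.75 + 6.5P, so 393.75 = 7.5P and P' = 52.5; Q' = 161 − 1(52.5) = 108.5.
Change in price: 52.5 − 66.5 = -14.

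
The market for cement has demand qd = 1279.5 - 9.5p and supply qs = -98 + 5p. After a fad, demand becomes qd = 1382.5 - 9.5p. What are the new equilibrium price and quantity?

Original equilibrium: p* = 95, q* = 377.
New equilibrium: 1382.5 - 9.5p = -98 + 5p, so 1480.5 = 14.5p and p' = 2961/29; q' = 1382.5 − 9.5(2961/29) = 11963/29.

p' = 2961/29, q' = 11963/29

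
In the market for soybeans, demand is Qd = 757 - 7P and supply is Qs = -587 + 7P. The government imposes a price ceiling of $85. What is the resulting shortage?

Equilibrium price would be P* = 96, so the ceiling at 85 binds.
At P = 85: Qd = 757 − 7(85) = 162, Qs = -587 + 7(85) = 8.
Shortage = 162 − 8 = 154.

Shortage = 154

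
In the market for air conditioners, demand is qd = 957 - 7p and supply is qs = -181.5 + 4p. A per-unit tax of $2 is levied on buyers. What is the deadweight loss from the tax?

Pre-tax equilibrium: p* = 103.5, q* = 232.5.
Tax on buyers shifts demand to qd = 957 − 7(p + 2) = 943 - 7p.
943 - 7p = -181.5 + 4p gives seller price ps = 2249/22; buyers pay pb = 2249/22 + 2 = 2293/22.
New quantity: q = 957 − 7(2293/22) = 5003/22.
DWL = ½ × 2 × (232.5 − 5003/22) = 56/11.

Deadweight loss = 56/11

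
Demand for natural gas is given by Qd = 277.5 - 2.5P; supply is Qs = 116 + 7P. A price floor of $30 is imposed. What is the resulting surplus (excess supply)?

Surplus = 123.5

Equilibrium price would be P* = 17, so the floor at 30 binds.
At P = 30: Qd = 202.5, Qs = 326.
Surplus = 326 − 202.5 = 123.5.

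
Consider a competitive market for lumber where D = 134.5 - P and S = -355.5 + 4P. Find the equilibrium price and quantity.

P* = 98, Q* = 36.5

Set D = S: 134.5 - P = -355.5 + 4P.
490 = 5P, so P* = 98.
Q* = 134.5 − 1(98) = 36.5.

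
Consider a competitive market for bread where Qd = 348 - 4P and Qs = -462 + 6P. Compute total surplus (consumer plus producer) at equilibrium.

Equilibrium: 348 - 4P = -462 + 6P gives P* = 81, Q* = 24.
Demand choke price: P = 87; supply starts at P = 77.
CS = ½(87 − 81)(24) = 72; PS = ½(81 − 77)(24) = 48.

Total surplus = 120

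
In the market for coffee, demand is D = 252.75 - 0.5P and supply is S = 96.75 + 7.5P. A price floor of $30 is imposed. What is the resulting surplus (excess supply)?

Surplus = 84

Equilibrium price would be P* = 19.5, so the floor at 30 binds.
At P = 30: D = 237.75, S = 321.75.
Surplus = 321.75 − 237.75 = 84.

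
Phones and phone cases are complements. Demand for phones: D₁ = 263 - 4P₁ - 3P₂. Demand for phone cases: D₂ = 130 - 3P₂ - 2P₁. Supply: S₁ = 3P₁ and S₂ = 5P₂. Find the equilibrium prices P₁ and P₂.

P₁ = 34.28, P₂ = 7.68

Market 1: 263 - 4P₁ - 3P₂ = 3P₁ → 7P₁ + 3P₂ = 263.
Market 2: 8P₂ + 2P₁ = 130.
Eliminating P₂: 8×(1) − 3×(2) gives 50P₁ = 1714, so P₁ = 34.28.
Back-substitute into (2): P₂ = (130 − 2×34.28) / 8 = 7.68.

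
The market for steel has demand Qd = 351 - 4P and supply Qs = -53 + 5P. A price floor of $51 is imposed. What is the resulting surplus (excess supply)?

Equilibrium price would be P* = 404/9, so the floor at 51 binds.
At P = 51: Qd = 147, Qs = 202.
Surplus = 202 − 147 = 55.

Surplus = 55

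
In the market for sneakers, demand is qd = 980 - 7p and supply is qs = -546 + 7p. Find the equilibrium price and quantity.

p* = 109, q* = 217

Set qd = qs: 980 - 7p = -546 + 7p.
1526 = 14p, so p* = 109.
q* = 980 − 7(109) = 217.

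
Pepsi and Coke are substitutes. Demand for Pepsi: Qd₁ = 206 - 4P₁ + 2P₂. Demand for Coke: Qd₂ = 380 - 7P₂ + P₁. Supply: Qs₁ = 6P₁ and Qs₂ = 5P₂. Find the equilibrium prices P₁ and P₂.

P₁ = 1616/59, P₂ = 2003/59

Market 1: 206 - 4P₁ + 2P₂ = 6P₁ → 10P₁ - 2P₂ = 206.
Market 2: 12P₂ - P₁ = 380.
Eliminating P₂: 12×(1) + 2×(2) gives 118P₁ = 3232, so P₁ = 1616/59.
Back-substitute into (2): P₂ = (380 + 1×1616/59) / 12 = 2003/59.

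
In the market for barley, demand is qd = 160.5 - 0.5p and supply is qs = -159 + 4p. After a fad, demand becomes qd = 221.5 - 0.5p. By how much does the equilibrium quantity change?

Original equilibrium: p* = 71, q* = 125.
New equilibrium: 221.5 - 0.5p = -159 + 4p, so 380.5 = 4.5p and p' = 761/9; q' = 221.5 − 0.5(761/9) = 1613/9.
Change in quantity: 1613/9 − 125 = 488/9.

Δq = 488/9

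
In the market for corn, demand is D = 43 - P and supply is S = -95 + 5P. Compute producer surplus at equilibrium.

Producer surplus = 40

Equilibrium: 43 - P = -95 + 5P gives P* = 23, Q* = 20.
Supply starts at P = 19 (where S = 0).
PS = ½(23 − 19)(20) = 40.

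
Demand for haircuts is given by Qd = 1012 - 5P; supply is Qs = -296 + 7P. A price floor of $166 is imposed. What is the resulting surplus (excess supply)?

Surplus = 684

Equilibrium price would be P* = 109, so the floor at 166 binds.
At P = 166: Qd = 182, Qs = 866.
Surplus = 866 − 182 = 684.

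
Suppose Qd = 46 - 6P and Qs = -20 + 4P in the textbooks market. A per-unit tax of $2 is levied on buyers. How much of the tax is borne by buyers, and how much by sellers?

Pre-tax equilibrium: P* = 6.6, Q* = 6.4.
Tax on buyers shifts demand to Qd = 46 − 6(P + 2) = 34 - 6P.
34 - 6P = -20 + 4P gives seller price Ps = 5.4; buyers pay Pb = 5.4 + 2 = 7.4.
New quantity: Q = 46 − 6(7.4) = 1.6.
Buyer burden = 7.4 − 6.6 = 0.8; seller burden = 6.6 − 5.4 = 1.2.

Buyers bear $0.8, sellers bear $1.2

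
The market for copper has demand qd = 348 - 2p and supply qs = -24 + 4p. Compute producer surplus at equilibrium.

Producer surplus = 6272

Equilibrium: 348 - 2p = -24 + 4p gives p* = 62, q* = 224.
Supply starts at p = 6 (where qs = 0).
PS = ½(62 − 6)(224) = 6272.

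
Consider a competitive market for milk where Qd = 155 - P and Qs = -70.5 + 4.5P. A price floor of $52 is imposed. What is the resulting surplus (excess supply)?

Surplus = 60.5

Equilibrium price would be P* = 41, so the floor at 52 binds.
At P = 52: Qd = 103, Qs = 163.5.
Surplus = 163.5 − 103 = 60.5.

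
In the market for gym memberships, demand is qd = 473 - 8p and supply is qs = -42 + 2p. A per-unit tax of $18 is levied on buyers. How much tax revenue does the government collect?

Pre-tax equilibrium: p* = 51.5, q* = 61.
Tax on buyers shifts demand to qd = 473 − 8(p + 18) = 329 - 8p.
329 - 8p = -42 + 2p gives seller price ps = 37.1; buyers pay pb = 37.1 + 18 = 55.1.
New quantity: q = 473 − 8(55.1) = 32.2.
Revenue = 18 × 32.2 = 579.6.

Tax revenue = 579.6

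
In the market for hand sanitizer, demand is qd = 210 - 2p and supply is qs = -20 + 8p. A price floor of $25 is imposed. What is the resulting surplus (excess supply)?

Surplus = 20

Equilibrium price would be p* = 23, so the floor at 25 binds.
At p = 25: qd = 160, qs = 180.
Surplus = 180 − 160 = 20.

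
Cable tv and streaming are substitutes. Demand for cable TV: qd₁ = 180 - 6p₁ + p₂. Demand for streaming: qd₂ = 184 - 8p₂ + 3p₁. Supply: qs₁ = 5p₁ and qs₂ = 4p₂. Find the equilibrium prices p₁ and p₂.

Market 1: 180 - 6p₁ + p₂ = 5p₁ → 11p₁ - p₂ = 180.
Market 2: 12p₂ - 3p₁ = 184.
Eliminating p₂: 12×(1) + 1×(2) gives 129p₁ = 2344, so p₁ = 2344/129.
Back-substitute into (2): p₂ = (184 + 3×2344/129) / 12 = 2564/129.

p₁ = 2344/129, p₂ = 2564/129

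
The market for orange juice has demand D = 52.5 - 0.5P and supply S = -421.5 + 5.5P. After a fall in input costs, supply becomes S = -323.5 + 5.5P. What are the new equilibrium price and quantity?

P' = 188/3, Q' = 127/6

Original equilibrium: P* = 79, Q* = 13.
New equilibrium: 52.5 - 0.5P = -323.5 + 5.5P, so 376 = 6P and P' = 188/3; Q' = 52.5 − 0.5(188/3) = 127/6.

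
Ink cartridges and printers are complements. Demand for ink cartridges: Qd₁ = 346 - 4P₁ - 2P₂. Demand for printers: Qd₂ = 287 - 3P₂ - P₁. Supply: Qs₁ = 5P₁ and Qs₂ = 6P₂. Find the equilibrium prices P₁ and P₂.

Market 1: 346 - 4P₁ - 2P₂ = 5P₁ → 9P₁ + 2P₂ = 346.
Market 2: 9P₂ + P₁ = 287.
Eliminating P₂: 9×(1) − 2×(2) gives 79P₁ = 2540, so P₁ = 2540/79.
Back-substitute into (2): P₂ = (287 − 1×2540/79) / 9 = 2237/79.

P₁ = 2540/79, P₂ = 2237/79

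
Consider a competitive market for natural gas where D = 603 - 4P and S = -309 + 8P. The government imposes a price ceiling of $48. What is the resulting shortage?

Shortage = 336

Equilibrium price would be P* = 76, so the ceiling at 48 binds.
At P = 48: D = 603 − 4(48) = 411, S = -309 + 8(48) = 75.
Shortage = 411 − 75 = 336.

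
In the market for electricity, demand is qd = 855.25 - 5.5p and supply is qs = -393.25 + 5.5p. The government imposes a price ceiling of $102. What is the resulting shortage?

Shortage = 126.5

Equilibrium price would be p* = 113.5, so the ceiling at 102 binds.
At p = 102: qd = 855.25 − 5.5(102) = 294.25, qs = -393.25 + 5.5(102) = 167.75.
Shortage = 294.25 − 167.75 = 126.5.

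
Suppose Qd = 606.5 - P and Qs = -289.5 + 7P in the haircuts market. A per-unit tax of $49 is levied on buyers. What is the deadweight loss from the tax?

Pre-tax equilibrium: P* = 112, Q* = 494.5.
Tax on buyers shifts demand to Qd = 606.5 − 1(P + 49) = 557.5 - P.
557.5 - P = -289.5 + 7P gives seller price Ps = 105.875; buyers pay Pb = 105.875 + 49 = 154.875.
New quantity: Q = 606.5 − 1(154.875) = 451.625.
DWL = ½ × 49 × (494.5 − 451.625) = 1050.4375.

Deadweight loss = 1050.4375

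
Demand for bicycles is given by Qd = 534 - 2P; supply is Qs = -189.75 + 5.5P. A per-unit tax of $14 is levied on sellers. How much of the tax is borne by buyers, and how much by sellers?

Buyers bear 154/15, sellers bear 56/15

Pre-tax equilibrium: P* = 96.5, Q* = 341.
Tax on sellers shifts supply to Qs = -189.75 + 5.5(P − 14) = -266.75 + 5.5P.
534 - 2P = -266.75 + 5.5P gives buyer price Pb = 3203/30; sellers receive Ps = 3203/30 − 14 = 2783/30.
New quantity: Q = 534 − 2(3203/30) = 4807/15.
Buyer burden = 3203/30 − 96.5 = 154/15; seller burden = 96.5 − 2783/30 = 56/15.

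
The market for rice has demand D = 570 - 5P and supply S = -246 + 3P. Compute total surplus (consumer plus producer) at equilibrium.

Total surplus = 960

Equilibrium: 570 - 5P = -246 + 3P gives P* = 102, Q* = 60.
Demand choke price: P = 114; supply starts at P = 82.
CS = ½(114 − 102)(60) = 360; PS = ½(102 − 82)(60) = 600.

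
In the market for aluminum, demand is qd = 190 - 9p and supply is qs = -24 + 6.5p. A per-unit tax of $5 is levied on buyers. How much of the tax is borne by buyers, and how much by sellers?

Buyers bear 65/31, sellers bear 90/31

Pre-tax equilibrium: p* = 428/31, q* = 2038/31.
Tax on buyers shifts demand to qd = 190 − 9(p + 5) = 145 - 9p.
145 - 9p = -24 + 6.5p gives seller price ps = 338/31; buyers pay pb = 338/31 + 5 = 493/31.
New quantity: q = 190 − 9(493/31) = 1453/31.
Buyer burden = 493/31 − 428/31 = 65/31; seller burden = 428/31 − 338/31 = 90/31.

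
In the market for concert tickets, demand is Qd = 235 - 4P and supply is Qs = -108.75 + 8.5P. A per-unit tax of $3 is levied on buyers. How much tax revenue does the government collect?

Tax revenue = 350.52

Pre-tax equilibrium: P* = 27.5, Q* = 125.
Tax on buyers shifts demand to Qd = 235 − 4(P + 3) = 223 - 4P.
223 - 4P = -108.75 + 8.5P gives seller price Ps = 26.54; buyers pay Pb = 26.54 + 3 = 29.54.
New quantity: Q = 235 − 4(29.54) = 116.84.
Revenue = 3 × 116.84 = 350.52.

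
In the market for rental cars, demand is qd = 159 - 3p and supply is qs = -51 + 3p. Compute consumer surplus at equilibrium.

Consumer surplus = 486

Equilibrium: 159 - 3p = -51 + 3p gives p* = 35, q* = 54.
Demand choke price (qd = 0): p = 53.
CS = ½(53 − 35)(54) = 486.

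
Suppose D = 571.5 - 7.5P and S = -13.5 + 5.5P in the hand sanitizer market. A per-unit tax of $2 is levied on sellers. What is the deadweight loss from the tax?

Deadweight loss = 165/26

Pre-tax equilibrium: P* = 45, Q* = 234.
Tax on sellers shifts supply to S = -13.5 + 5.5(P − 2) = -24.5 + 5.5P.
571.5 - 7.5P = -24.5 + 5.5P gives buyer price Pb = 596/13; sellers receive Ps = 596/13 − 2 = 570/13.
New quantity: Q = 571.5 − 7.5(596/13) = 5919/26.
DWL = ½ × 2 × (234 − 5919/26) = 165/26.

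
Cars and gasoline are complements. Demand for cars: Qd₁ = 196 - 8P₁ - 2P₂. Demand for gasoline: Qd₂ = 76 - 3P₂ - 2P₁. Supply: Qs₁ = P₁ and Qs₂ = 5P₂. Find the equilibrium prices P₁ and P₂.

P₁ = 354/17, P₂ = 73/17

Market 1: 196 - 8P₁ - 2P₂ = P₁ → 9P₁ + 2P₂ = 196.
Market 2: 8P₂ + 2P₁ = 76.
Eliminating P₂: 8×(1) − 2×(2) gives 68P₁ = 1416, so P₁ = 354/17.
Back-substitute into (2): P₂ = (76 − 2×354/17) / 8 = 73/17.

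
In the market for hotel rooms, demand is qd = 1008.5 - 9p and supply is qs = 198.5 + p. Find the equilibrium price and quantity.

p* = 81, q* = 279.5

Set qd = qs: 1008.5 - 9p = 198.5 + p.
810 = 10p, so p* = 81.
q* = 1008.5 − 9(81) = 279.5.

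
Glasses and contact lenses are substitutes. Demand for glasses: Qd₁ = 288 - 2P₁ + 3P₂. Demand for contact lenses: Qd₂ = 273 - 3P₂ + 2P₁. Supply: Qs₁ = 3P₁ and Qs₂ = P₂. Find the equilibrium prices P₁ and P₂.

Market 1: 288 - 2P₁ + 3P₂ = 3P₁ → 5P₁ - 3P₂ = 288.
Market 2: 4P₂ - 2P₁ = 273.
Eliminating P₂: 4×(1) + 3×(2) gives 14P₁ = 1971, so P₁ = 1971/14.
Back-substitute into (2): P₂ = (273 + 2×1971/14) / 4 = 1941/14.

P₁ = 1971/14, P₂ = 1941/14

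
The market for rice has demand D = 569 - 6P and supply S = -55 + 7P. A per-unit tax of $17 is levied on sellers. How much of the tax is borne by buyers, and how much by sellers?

Pre-tax equilibrium: P* = 48, Q* = 281.
Tax on sellers shifts supply to S = -55 + 7(P − 17) = -174 + 7P.
569 - 6P = -174 + 7P gives buyer price Pb = 743/13; sellers receive Ps = 743/13 − 17 = 522/13.
New quantity: Q = 569 − 6(743/13) = 2939/13.
Buyer burden = 743/13 − 48 = 119/13; seller burden = 48 − 522/13 = 102/13.

Buyers bear 119/13, sellers bear 102/13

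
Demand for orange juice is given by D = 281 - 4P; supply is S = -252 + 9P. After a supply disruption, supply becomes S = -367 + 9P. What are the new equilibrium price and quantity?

P' = 648/13, Q' = 1061/13

Original equilibrium: P* = 41, Q* = 117.
New equilibrium: 281 - 4P = -367 + 9P, so 648 = 13P and P' = 648/13; Q' = 281 − 4(648/13) = 1061/13.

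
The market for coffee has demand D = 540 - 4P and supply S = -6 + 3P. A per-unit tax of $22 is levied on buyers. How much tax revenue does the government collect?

Tax revenue = 29304/7

Pre-tax equilibrium: P* = 78, Q* = 228.
Tax on buyers shifts demand to D = 540 − 4(P + 22) = 452 - 4P.
452 - 4P = -6 + 3P gives seller price Ps = 458/7; buyers pay Pb = 458/7 + 22 = 612/7.
New quantity: Q = 540 − 4(612/7) = 1332/7.
Revenue = 22 × 1332/7 = 29304/7.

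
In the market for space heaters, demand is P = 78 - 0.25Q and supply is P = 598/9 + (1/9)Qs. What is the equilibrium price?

Set the two price expressions equal: 78 - 0.25Q = 598/9 + (1/9)Q.
104/9 = (13/36)Q, so Q* = 32.
P* = 78 − (0.25)(32) = 70.

P* = 70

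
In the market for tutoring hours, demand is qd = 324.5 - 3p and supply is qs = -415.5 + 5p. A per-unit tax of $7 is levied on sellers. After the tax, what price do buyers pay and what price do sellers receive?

Buyers pay $96.875, sellers receive $89.875

Pre-tax equilibrium: p* = 92.5, q* = 47.
Tax on sellers shifts supply to qs = -415.5 + 5(p − 7) = -450.5 + 5p.
324.5 - 3p = -450.5 + 5p gives buyer price pb = 96.875; sellers receive ps = 96.875 − 7 = 89.875.
New quantity: q = 324.5 − 3(96.875) = 33.875.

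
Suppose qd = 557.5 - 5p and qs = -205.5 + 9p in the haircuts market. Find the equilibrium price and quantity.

p* = 54.5, q* = 285

Set qd = qs: 557.5 - 5p = -205.5 + 9p.
763 = 14p, so p* = 54.5.
q* = 557.5 − 5(54.5) = 285.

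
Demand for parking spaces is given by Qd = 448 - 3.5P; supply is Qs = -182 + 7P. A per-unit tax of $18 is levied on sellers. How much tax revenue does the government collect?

Tax revenue = 3528

Pre-tax equilibrium: P* = 60, Q* = 238.
Tax on sellers shifts supply to Qs = -182 + 7(P − 18) = -308 + 7P.
448 - 3.5P = -308 + 7P gives buyer price Pb = 72; sellers receive Ps = 72 − 18 = 54.
New quantity: Q = 448 − 3.5(72) = 196.
Revenue = 18 × 196 = 3528.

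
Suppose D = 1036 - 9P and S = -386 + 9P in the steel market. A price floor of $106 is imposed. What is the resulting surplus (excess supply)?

Equilibrium price would be P* = 79, so the floor at 106 binds.
At P = 106: D = 82, S = 568.
Surplus = 568 − 82 = 486.

Surplus = 486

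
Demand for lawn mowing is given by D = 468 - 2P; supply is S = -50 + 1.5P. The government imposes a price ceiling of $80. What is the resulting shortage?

Equilibrium price would be P* = 148, so the ceiling at 80 binds.
At P = 80: D = 468 − 2(80) = 308, S = -50 + 1.5(80) = 70.
Shortage = 308 − 70 = 238.

Shortage = 238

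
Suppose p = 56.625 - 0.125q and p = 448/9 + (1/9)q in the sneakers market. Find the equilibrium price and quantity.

Set the two price expressions equal: 56.625 - 0.125q = 448/9 + (1/9)q.
493/72 = (17/72)q, so q* = 29.
p* = 56.625 − (0.125)(29) = 53.

p* = 53, q* = 29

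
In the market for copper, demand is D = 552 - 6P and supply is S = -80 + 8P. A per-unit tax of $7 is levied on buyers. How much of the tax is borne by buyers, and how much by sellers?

Pre-tax equilibrium: P* = 316/7, Q* = 1968/7.
Tax on buyers shifts demand to D = 552 − 6(P + 7) = 510 - 6P.
510 - 6P = -80 + 8P gives seller price Ps = 295/7; buyers pay Pb = 295/7 + 7 = 344/7.
New quantity: Q = 552 − 6(344/7) = 1800/7.
Buyer burden = 344/7 − 316/7 = 4; seller burden = 316/7 − 295/7 = 3.

Buyers bear $4, sellers bear $3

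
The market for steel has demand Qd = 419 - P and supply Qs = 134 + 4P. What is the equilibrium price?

Set Qd = Qs: 419 - P = 134 + 4P.
285 = 5P, so P* = 57.
Q* = 419 − 1(57) = 362.

P* = 57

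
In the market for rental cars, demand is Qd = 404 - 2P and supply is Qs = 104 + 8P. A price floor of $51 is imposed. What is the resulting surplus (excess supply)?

Surplus = 210

Equilibrium price would be P* = 30, so the floor at 51 binds.
At P = 51: Qd = 302, Qs = 512.
Surplus = 512 − 302 = 210.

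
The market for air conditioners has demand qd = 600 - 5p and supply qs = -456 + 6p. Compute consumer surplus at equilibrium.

Consumer surplus = 1440

Equilibrium: 600 - 5p = -456 + 6p gives p* = 96, q* = 120.
Demand choke price (qd = 0): p = 120.
CS = ½(120 − 96)(120) = 1440.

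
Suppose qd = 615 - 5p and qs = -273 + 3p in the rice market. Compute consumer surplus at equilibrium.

Consumer surplus = 360

Equilibrium: 615 - 5p = -273 + 3p gives p* = 111, q* = 60.
Demand choke price (qd = 0): p = 123.
CS = ½(123 − 111)(60) = 360.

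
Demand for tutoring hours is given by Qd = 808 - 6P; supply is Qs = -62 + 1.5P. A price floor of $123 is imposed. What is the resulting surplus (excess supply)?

Surplus = 52.5

Equilibrium price would be P* = 116, so the floor at 123 binds.
At P = 123: Qd = 70, Qs = 122.5.
Surplus = 122.5 − 70 = 52.5.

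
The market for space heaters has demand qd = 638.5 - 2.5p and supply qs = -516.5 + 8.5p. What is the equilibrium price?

Set qd = qs: 638.5 - 2.5p = -516.5 + 8.5p.
1155 = 11p, so p* = 105.
q* = 638.5 − 2.5(105) = 376.

p* = 105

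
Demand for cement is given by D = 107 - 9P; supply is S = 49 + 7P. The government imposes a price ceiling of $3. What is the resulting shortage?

Equilibrium price would be P* = 3.625, so the ceiling at 3 binds.
At P = 3: D = 107 − 9(3) = 80, S = 49 + 7(3) = 70.
Shortage = 80 − 70 = 10.

Shortage = 10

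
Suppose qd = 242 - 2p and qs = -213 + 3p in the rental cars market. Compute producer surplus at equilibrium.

Equilibrium: 242 - 2p = -213 + 3p gives p* = 91, q* = 60.
Supply starts at p = 71 (where qs = 0).
PS = ½(91 − 71)(60) = 600.

Producer surplus = 600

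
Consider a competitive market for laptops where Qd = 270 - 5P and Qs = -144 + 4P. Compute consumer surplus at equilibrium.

Equilibrium: 270 - 5P = -144 + 4P gives P* = 46, Q* = 40.
Demand choke price (Qd = 0): P = 54.
CS = ½(54 − 46)(40) = 160.

Consumer surplus = 160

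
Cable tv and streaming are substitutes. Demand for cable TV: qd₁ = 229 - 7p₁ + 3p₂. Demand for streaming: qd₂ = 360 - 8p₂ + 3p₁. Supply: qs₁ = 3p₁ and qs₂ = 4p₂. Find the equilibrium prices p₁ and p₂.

Market 1: 229 - 7p₁ + 3p₂ = 3p₁ → 10p₁ - 3p₂ = 229.
Market 2: 12p₂ - 3p₁ = 360.
Eliminating p₂: 12×(1) + 3×(2) gives 111p₁ = 3828, so p₁ = 1276/37.
Back-substitute into (2): p₂ = (360 + 3×1276/37) / 12 = 1429/37.

p₁ = 1276/37, p₂ = 1429/37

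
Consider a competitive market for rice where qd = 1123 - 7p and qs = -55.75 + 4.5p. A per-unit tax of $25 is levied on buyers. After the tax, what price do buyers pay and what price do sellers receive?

Pre-tax equilibrium: p* = 102.5, q* = 405.5.
Tax on buyers shifts demand to qd = 1123 − 7(p + 25) = 948 - 7p.
948 - 7p = -55.75 + 4.5p gives seller price ps = 4015/46; buyers pay pb = 4015/46 + 25 = 5165/46.
New quantity: q = 1123 − 7(5165/46) = 15503/46.

Buyers pay 5165/46, sellers receive 4015/46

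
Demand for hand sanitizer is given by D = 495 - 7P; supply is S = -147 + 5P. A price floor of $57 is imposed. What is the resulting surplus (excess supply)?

Equilibrium price would be P* = 53.5, so the floor at 57 binds.
At P = 57: D = 96, S = 138.
Surplus = 138 − 96 = 42.

Surplus = 42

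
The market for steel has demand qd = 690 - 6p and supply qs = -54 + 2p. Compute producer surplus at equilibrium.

Producer surplus = 4356

Equilibrium: 690 - 6p = -54 + 2p gives p* = 93, q* = 132.
Supply starts at p = 27 (where qs = 0).
PS = ½(93 − 27)(132) = 4356.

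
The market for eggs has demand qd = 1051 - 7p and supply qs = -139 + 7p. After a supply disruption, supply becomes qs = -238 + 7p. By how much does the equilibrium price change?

Original equilibrium: p* = 85, q* = 456.
New equilibrium: 1051 - 7p = -238 + 7p, so 1289 = 14p and p' = 1289/14; q' = 1051 − 7(1289/14) = 406.5.
Change in price: 1289/14 − 85 = 99/14.

Δp = 99/14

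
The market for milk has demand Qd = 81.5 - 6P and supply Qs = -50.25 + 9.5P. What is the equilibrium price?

P* = 8.5

Set Qd = Qs: 81.5 - 6P = -50.25 + 9.5P.
131.75 = 15.5P, so P* = 8.5.
Q* = 81.5 − 6(8.5) = 30.5.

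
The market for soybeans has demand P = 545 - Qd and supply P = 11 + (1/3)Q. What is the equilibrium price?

P* = 144.5

Set the two price expressions equal: 545 - Q = 11 + (1/3)Q.
534 = (4/3)Q, so Q* = 400.5.
P* = 545 − (1)(400.5) = 144.5.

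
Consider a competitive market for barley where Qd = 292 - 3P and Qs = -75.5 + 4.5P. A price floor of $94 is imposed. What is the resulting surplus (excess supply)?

Equilibrium price would be P* = 49, so the floor at 94 binds.
At P = 94: Qd = 10, Qs = 347.5.
Surplus = 347.5 − 10 = 337.5.

Surplus = 337.5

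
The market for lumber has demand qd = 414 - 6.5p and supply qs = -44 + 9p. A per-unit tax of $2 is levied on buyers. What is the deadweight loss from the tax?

Pre-tax equilibrium: p* = 916/31, q* = 6880/31.
Tax on buyers shifts demand to qd = 414 − 6.5(p + 2) = 401 - 6.5p.
401 - 6.5p = -44 + 9p gives seller price ps = 890/31; buyers pay pb = 890/31 + 2 = 952/31.
New quantity: q = 414 − 6.5(952/31) = 6646/31.
DWL = ½ × 2 × (6880/31 − 6646/31) = 234/31.

Deadweight loss = 234/31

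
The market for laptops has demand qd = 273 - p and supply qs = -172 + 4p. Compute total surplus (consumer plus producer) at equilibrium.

Equilibrium: 273 - p = -172 + 4p gives p* = 89, q* = 184.
Demand choke price: p = 273; supply starts at p = 43.
CS = ½(273 − 89)(184) = 16928; PS = ½(89 − 43)(184) = 4232.

Total surplus = 21160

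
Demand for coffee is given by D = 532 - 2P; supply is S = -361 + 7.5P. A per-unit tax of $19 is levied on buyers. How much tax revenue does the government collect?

Tax revenue = 5966

Pre-tax equilibrium: P* = 94, Q* = 344.
Tax on buyers shifts demand to D = 532 − 2(P + 19) = 494 - 2P.
494 - 2P = -361 + 7.5P gives seller price Ps = 90; buyers pay Pb = 90 + 19 = 109.
New quantity: Q = 532 − 2(109) = 314.
Revenue = 19 × 314 = 5966.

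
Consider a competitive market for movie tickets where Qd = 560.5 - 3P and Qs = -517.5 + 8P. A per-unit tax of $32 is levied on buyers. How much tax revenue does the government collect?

Tax revenue = 69232/11

Pre-tax equilibrium: P* = 98, Q* = 266.5.
Tax on buyers shifts demand to Qd = 560.5 − 3(P + 32) = 464.5 - 3P.
464.5 - 3P = -517.5 + 8P gives seller price Ps = 982/11; buyers pay Pb = 982/11 + 32 = 1334/11.
New quantity: Q = 560.5 − 3(1334/11) = 4327/22.
Revenue = 32 × 4327/22 = 69232/11.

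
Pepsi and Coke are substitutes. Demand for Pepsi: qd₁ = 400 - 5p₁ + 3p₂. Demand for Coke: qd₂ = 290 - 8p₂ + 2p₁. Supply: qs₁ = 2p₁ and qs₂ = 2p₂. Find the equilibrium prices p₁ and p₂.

p₁ = 76.09375, p₂ = 44.21875

Market 1: 400 - 5p₁ + 3p₂ = 2p₁ → 7p₁ - 3p₂ = 400.
Market 2: 10p₂ - 2p₁ = 290.
Eliminating p₂: 10×(1) + 3×(2) gives 64p₁ = 4870, so p₁ = 76.09375.
Back-substitute into (2): p₂ = (290 + 2×76.09375) / 10 = 44.21875.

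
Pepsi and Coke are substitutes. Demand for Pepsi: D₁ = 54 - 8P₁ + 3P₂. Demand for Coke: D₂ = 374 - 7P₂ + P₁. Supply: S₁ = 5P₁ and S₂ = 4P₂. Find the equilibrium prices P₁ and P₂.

Market 1: 54 - 8P₁ + 3P₂ = 5P₁ → 13P₁ - 3P₂ = 54.
Market 2: 11P₂ - P₁ = 374.
Eliminating P₂: 11×(1) + 3×(2) gives 140P₁ = 1716, so P₁ = 429/35.
Back-substitute into (2): P₂ = (374 + 1×429/35) / 11 = 1229/35.

P₁ = 429/35, P₂ = 1229/35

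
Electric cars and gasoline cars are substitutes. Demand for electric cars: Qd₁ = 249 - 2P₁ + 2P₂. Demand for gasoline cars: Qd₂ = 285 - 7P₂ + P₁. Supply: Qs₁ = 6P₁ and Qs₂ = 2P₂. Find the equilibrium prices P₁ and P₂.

P₁ = 2811/70, P₂ = 2529/70

Market 1: 249 - 2P₁ + 2P₂ = 6P₁ → 8P₁ - 2P₂ = 249.
Market 2: 9P₂ - P₁ = 285.
Eliminating P₂: 9×(1) + 2×(2) gives 70P₁ = 2811, so P₁ = 2811/70.
Back-substitute into (2): P₂ = (285 + 1×2811/70) / 9 = 2529/70.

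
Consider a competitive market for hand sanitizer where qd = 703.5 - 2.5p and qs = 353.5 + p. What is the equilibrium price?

Set qd = qs: 703.5 - 2.5p = 353.5 + p.
350 = 3.5p, so p* = 100.
q* = 703.5 − 2.5(100) = 453.5.

p* = 100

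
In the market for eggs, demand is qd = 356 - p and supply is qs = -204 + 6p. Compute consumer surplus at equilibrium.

Equilibrium: 356 - p = -204 + 6p gives p* = 80, q* = 276.
Demand choke price (qd = 0): p = 356.
CS = ½(356 − 80)(276) = 38088.

Consumer surplus = 38088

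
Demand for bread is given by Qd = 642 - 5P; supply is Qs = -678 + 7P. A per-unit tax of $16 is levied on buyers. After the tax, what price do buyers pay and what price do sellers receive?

Buyers pay 358/3, sellers receive 310/3

Pre-tax equilibrium: P* = 110, Q* = 92.
Tax on buyers shifts demand to Qd = 642 − 5(P + 16) = 562 - 5P.
562 - 5P = -678 + 7P gives seller price Ps = 310/3; buyers pay Pb = 310/3 + 16 = 358/3.
New quantity: Q = 642 − 5(358/3) = 136/3.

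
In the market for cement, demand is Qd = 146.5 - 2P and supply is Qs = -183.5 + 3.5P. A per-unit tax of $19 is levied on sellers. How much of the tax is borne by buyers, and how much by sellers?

Buyers bear 133/11, sellers bear 76/11

Pre-tax equilibrium: P* = 60, Q* = 26.5.
Tax on sellers shifts supply to Qs = -183.5 + 3.5(P − 19) = -250 + 3.5P.
146.5 - 2P = -250 + 3.5P gives buyer price Pb = 793/11; sellers receive Ps = 793/11 − 19 = 584/11.
New quantity: Q = 146.5 − 2(793/11) = 51/22.
Buyer burden = 793/11 − 60 = 133/11; seller burden = 60 − 584/11 = 76/11.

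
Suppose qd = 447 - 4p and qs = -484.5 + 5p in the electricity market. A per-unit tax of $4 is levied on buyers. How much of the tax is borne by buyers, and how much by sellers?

Pre-tax equilibrium: p* = 103.5, q* = 33.
Tax on buyers shifts demand to qd = 447 − 4(p + 4) = 431 - 4p.
431 - 4p = -484.5 + 5p gives seller price ps = 1831/18; buyers pay pb = 1831/18 + 4 = 1903/18.
New quantity: q = 447 − 4(1903/18) = 217/9.
Buyer burden = 1903/18 − 103.5 = 20/9; seller burden = 103.5 − 1831/18 = 16/9.

Buyers bear 20/9, sellers bear 16/9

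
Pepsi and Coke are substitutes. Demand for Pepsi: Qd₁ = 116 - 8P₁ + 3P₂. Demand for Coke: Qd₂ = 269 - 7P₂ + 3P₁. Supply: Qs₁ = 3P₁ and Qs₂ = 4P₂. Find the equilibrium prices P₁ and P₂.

Market 1: 116 - 8P₁ + 3P₂ = 3P₁ → 11P₁ - 3P₂ = 116.
Market 2: 11P₂ - 3P₁ = 269.
Eliminating P₂: 11×(1) + 3×(2) gives 112P₁ = 2083, so P₁ = 2083/112.
Back-substitute into (2): P₂ = (269 + 3×2083/112) / 11 = 3307/112.

P₁ = 2083/112, P₂ = 3307/112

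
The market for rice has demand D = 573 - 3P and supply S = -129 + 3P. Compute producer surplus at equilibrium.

Producer surplus = 8214

Equilibrium: 573 - 3P = -129 + 3P gives P* = 117, Q* = 222.
Supply starts at P = 43 (where S = 0).
PS = ½(117 − 43)(222) = 8214.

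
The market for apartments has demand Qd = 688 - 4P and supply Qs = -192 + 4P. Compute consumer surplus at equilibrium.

Consumer surplus = 7688

Equilibrium: 688 - 4P = -192 + 4P gives P* = 110, Q* = 248.
Demand choke price (Qd = 0): P = 172.
CS = ½(172 − 110)(248) = 7688.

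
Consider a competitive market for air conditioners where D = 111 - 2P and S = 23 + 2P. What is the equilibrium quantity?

Set D = S: 111 - 2P = 23 + 2P.
88 = 4P, so P* = 22.
Q* = 111 − 2(22) = 67.

Q* = 67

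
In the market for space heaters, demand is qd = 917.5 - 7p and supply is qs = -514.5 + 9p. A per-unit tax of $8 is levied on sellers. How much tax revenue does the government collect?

Tax revenue = 2076

Pre-tax equilibrium: p* = 89.5, q* = 291.
Tax on sellers shifts supply to qs = -514.5 + 9(p − 8) = -586.5 + 9p.
917.5 - 7p = -586.5 + 9p gives buyer price pb = 94; sellers receive ps = 94 − 8 = 86.
New quantity: q = 917.5 − 7(94) = 259.5.
Revenue = 8 × 259.5 = 2076.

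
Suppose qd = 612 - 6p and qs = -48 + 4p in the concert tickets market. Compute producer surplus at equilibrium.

Equilibrium: 612 - 6p = -48 + 4p gives p* = 66, q* = 216.
Supply starts at p = 12 (where qs = 0).
PS = ½(66 − 12)(216) = 5832.

Producer surplus = 5832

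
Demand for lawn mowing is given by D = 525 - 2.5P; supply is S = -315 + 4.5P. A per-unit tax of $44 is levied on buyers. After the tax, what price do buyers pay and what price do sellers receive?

Pre-tax equilibrium: P* = 120, Q* = 225.
Tax on buyers shifts demand to D = 525 − 2.5(P + 44) = 415 - 2.5P.
415 - 2.5P = -315 + 4.5P gives seller price Ps = 730/7; buyers pay Pb = 730/7 + 44 = 1038/7.
New quantity: Q = 525 − 2.5(1038/7) = 1080/7.

Buyers pay 1038/7, sellers receive 730/7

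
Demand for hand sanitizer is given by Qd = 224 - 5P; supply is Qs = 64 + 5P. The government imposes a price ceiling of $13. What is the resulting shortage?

Equilibrium price would be P* = 16, so the ceiling at 13 binds.
At P = 13: Qd = 224 − 5(13) = 159, Qs = 64 + 5(13) = 129.
Shortage = 159 − 129 = 30.

Shortage = 30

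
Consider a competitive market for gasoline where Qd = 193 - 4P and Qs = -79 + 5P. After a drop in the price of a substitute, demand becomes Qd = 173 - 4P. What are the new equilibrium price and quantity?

P' = 28, Q' = 61

Original equilibrium: P* = 272/9, Q* = 649/9.
New equilibrium: 173 - 4P = -79 + 5P, so 252 = 9P and P' = 28; Q' = 173 − 4(28) = 61.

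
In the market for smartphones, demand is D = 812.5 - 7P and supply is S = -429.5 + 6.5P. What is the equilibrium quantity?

Q* = 168.5

Set D = S: 812.5 - 7P = -429.5 + 6.5P.
1242 = 13.5P, so P* = 92.
Q* = 812.5 − 7(92) = 168.5.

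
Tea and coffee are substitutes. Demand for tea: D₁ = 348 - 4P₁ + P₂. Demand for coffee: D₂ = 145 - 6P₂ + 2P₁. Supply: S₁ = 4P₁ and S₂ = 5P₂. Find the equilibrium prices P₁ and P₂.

Market 1: 348 - 4P₁ + P₂ = 4P₁ → 8P₁ - P₂ = 348.
Market 2: 11P₂ - 2P₁ = 145.
Eliminating P₂: 11×(1) + 1×(2) gives 86P₁ = 3973, so P₁ = 3973/86.
Back-substitute into (2): P₂ = (145 + 2×3973/86) / 11 = 928/43.

P₁ = 3973/86, P₂ = 928/43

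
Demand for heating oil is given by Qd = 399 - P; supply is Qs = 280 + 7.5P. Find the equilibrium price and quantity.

P* = 14, Q* = 385

Set Qd = Qs: 399 - P = 280 + 7.5P.
119 = 8.5P, so P* = 14.
Q* = 399 − 1(14) = 385.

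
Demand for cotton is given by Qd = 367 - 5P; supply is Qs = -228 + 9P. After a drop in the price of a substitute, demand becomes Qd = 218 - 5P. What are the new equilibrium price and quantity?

P' = 223/7, Q' = 411/7

Original equilibrium: P* = 42.5, Q* = 154.5.
New equilibrium: 218 - 5P = -228 + 9P, so 446 = 14P and P' = 223/7; Q' = 218 − 5(223/7) = 411/7.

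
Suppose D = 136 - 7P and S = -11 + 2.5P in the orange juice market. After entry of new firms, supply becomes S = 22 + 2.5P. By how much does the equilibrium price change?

Original equilibrium: P* = 294/19, Q* = 526/19.
New equilibrium: 136 - 7P = 22 + 2.5P, so 114 = 9.5P and P' = 12; Q' = 136 − 7(12) = 52.
Change in price: 12 − 294/19 = -66/19.

ΔP = -66/19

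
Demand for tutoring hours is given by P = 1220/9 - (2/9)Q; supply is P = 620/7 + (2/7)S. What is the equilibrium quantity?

Set the two price expressions equal: 1220/9 - (2/9)Q = 620/7 + (2/7)Q.
2960/63 = (32/63)Q, so Q* = 92.5.
P* = 1220/9 − (2/9)(92.5) = 115.

Q* = 92.5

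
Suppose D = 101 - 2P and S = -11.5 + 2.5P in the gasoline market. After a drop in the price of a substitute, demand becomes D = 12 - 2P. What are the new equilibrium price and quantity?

P' = 47/9, Q' = 14/9

Original equilibrium: P* = 25, Q* = 51.
New equilibrium: 12 - 2P = -11.5 + 2.5P, so 23.5 = 4.5P and P' = 47/9; Q' = 12 − 2(47/9) = 14/9.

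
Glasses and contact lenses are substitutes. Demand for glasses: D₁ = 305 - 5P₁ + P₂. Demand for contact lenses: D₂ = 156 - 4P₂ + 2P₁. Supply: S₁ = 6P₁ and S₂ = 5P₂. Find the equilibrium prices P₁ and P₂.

P₁ = 2901/97, P₂ = 2326/97

Market 1: 305 - 5P₁ + P₂ = 6P₁ → 11P₁ - P₂ = 305.
Market 2: 9P₂ - 2P₁ = 156.
Eliminating P₂: 9×(1) + 1×(2) gives 97P₁ = 2901, so P₁ = 2901/97.
Back-substitute into (2): P₂ = (156 + 2×2901/97) / 9 = 2326/97.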